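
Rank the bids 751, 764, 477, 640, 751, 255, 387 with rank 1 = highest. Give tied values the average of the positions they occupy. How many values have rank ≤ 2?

Sorted (descending): 764, 751, 751, 640, 477, 387, 255
The 2 values of 751 occupy positions 2–3 → average rank (2+3)/2 = 2.5.
Ranks ≤ 2: {1} → 1 value.

1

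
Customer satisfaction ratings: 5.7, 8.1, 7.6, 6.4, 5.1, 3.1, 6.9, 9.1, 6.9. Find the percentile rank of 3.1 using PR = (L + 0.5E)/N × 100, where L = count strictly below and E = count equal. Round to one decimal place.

5.6

N = 9.
Strictly below 3.1: 0. Equal to 3.1: 1.
PR = (0 + 0.5·1)/9 × 100 = 5.6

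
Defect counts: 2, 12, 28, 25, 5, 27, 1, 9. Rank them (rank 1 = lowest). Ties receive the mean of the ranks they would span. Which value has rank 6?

Sorted (ascending): 1, 2, 5, 9, 12, 25, 27, 28
No ties — each value takes its position as its rank.
Rank 6 → value 25.

25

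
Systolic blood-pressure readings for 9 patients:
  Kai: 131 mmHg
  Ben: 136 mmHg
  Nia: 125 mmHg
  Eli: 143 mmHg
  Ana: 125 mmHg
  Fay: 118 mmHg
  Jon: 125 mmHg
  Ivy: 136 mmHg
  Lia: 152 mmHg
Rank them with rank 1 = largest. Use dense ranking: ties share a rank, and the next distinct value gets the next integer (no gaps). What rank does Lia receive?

Sorted (descending): 152, 143, 136, 136, 131, 125, 125, 125, 118
The 2 values of 136 share dense rank 3.
The 3 values of 125 share dense rank 5.
Remaining distinct values take the next consecutive integers.
Lia has value 152 mmHg → rank 1.

1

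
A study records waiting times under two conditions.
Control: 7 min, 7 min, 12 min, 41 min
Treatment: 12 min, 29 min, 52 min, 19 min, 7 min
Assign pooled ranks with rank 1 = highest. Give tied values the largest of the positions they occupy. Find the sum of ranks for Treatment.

Sorted (descending): 52, 41, 29, 19, 12, 12, 7, 7, 7
The 2 values of 12 occupy positions 5–6 → each gets rank 6.
The 3 values of 7 occupy positions 7–9 → each gets rank 9.
Treatment values → pooled ranks: 12→6, 29→3, 52→1, 19→4, 7→9
Rank sum = 6 + 3 + 1 + 4 + 9 = 23

23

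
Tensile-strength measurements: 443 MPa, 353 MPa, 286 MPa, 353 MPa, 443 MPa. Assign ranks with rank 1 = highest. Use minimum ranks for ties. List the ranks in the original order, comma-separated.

Sorted (descending): 443, 443, 353, 353, 286
The 2 values of 443 occupy positions 1–2 → each gets rank 1.
The 2 values of 353 occupy positions 3–4 → each gets rank 3.

1, 3, 5, 3, 1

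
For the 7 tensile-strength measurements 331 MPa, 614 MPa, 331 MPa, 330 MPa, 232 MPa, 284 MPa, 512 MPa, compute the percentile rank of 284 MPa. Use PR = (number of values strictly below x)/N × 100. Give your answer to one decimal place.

N = 7.
Strictly below 284: 1. Equal to 284: 1.
PR = 1/7 × 100 = 14.3

14.3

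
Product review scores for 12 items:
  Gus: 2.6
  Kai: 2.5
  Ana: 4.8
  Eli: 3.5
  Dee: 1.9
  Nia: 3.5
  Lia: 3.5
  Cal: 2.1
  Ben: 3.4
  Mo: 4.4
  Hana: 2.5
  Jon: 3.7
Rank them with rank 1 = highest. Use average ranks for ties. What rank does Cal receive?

Sorted (descending): 4.8, 4.4, 3.7, 3.5, 3.5, 3.5, 3.4, 2.6, 2.5, 2.5, 2.1, 1.9
The 3 values of 3.5 occupy positions 4–6 → average rank 5.
The 2 values of 2.5 occupy positions 9–10 → average rank (9+10)/2 = 9.5.
Cal has value 2.1 → rank 11.

11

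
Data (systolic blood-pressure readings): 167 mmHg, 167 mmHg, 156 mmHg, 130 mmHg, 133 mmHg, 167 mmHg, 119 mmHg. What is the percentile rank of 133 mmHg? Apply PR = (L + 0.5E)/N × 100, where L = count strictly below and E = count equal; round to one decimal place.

N = 7.
Strictly below 133: 2. Equal to 133: 1.
PR = (2 + 0.5·1)/7 × 100 = 35.7

35.7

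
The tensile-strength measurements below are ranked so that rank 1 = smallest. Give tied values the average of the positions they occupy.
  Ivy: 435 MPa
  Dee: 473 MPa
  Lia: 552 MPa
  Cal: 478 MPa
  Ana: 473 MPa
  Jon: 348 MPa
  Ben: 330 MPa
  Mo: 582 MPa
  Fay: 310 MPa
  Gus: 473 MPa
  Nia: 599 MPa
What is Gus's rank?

Sorted (ascending): 310, 330, 348, 435, 473, 473, 473, 478, 552, 582, 599
The 3 values of 473 occupy positions 5–7 → average rank 6.
Gus has value 473 MPa → rank 6.

6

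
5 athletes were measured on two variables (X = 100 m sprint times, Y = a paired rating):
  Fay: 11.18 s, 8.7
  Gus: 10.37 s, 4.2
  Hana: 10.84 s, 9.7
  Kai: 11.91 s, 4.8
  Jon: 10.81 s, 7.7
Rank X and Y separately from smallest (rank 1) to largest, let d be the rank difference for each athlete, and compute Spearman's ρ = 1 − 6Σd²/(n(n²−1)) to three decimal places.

Ranks of variable 1: 4, 1, 3, 5, 2
Ranks of variable 2: 4, 1, 5, 2, 3
d = r₁ − r₂: 0, 0, -2, 3, -1
d²: 0, 0, 4, 9, 1; Σd² = 14
ρ = 1 − 6·14/(5·24) = 1 − 84/120 = 0.300

0.300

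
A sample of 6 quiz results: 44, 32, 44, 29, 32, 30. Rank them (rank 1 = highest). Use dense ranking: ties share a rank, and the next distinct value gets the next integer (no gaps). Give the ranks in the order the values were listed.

Sorted (descending): 44, 44, 32, 32, 30, 29
The 2 values of 44 share dense rank 1.
The 2 values of 32 share dense rank 2.
Remaining distinct values take the next consecutive integers.

1, 2, 1, 4, 2, 3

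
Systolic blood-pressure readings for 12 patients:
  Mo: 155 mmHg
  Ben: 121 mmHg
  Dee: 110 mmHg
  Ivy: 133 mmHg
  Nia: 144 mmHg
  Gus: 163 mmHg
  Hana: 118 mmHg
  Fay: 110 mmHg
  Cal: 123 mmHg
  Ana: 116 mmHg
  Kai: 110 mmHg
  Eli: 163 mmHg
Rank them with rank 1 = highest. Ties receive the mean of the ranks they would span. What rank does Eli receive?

Sorted (descending): 163, 163, 155, 144, 133, 123, 121, 118, 116, 110, 110, 110
The 2 values of 163 occupy positions 1–2 → average rank (1+2)/2 = 1.5.
The 3 values of 110 occupy positions 10–12 → average rank 11.
Eli has value 163 mmHg → rank 1.5.

1.5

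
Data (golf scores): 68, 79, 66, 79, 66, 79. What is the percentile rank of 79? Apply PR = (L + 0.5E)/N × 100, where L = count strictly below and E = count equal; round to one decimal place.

75.0

N = 6.
Strictly below 79: 3. Equal to 79: 3.
PR = (3 + 0.5·3)/6 × 100 = 75.0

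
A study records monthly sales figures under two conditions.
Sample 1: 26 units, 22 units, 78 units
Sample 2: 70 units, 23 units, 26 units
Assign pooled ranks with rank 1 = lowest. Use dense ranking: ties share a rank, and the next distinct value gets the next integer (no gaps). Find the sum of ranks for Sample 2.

Sorted (ascending): 22, 23, 26, 26, 70, 78
The 2 values of 26 share dense rank 3.
Remaining distinct values take the next consecutive integers.
Sample 2 values → pooled ranks: 70→4, 23→2, 26→3
Rank sum = 4 + 2 + 3 = 9

9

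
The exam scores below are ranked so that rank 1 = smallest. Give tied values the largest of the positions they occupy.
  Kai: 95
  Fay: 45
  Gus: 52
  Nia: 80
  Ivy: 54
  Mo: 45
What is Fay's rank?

2

Sorted (ascending): 45, 45, 52, 54, 80, 95
The 2 values of 45 occupy positions 1–2 → each gets rank 2.
Fay has value 45 → rank 2.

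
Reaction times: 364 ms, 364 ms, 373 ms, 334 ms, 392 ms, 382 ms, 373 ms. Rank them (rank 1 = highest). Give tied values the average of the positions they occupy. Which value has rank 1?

Sorted (descending): 392, 382, 373, 373, 364, 364, 334
The 2 values of 373 occupy positions 3–4 → average rank (3+4)/2 = 3.5.
The 2 values of 364 occupy positions 5–6 → average rank (5+6)/2 = 5.5.
Rank 1 → value 392.

392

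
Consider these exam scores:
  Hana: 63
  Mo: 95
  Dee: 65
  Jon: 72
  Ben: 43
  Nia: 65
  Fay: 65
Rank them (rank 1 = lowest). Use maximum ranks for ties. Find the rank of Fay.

5

Sorted (ascending): 43, 63, 65, 65, 65, 72, 95
The 3 values of 65 occupy positions 3–5 → each gets rank 5.
Fay has value 65 → rank 5.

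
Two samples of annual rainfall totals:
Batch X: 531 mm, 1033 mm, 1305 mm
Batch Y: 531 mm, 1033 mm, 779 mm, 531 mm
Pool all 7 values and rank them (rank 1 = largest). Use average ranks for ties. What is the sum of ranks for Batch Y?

18.5

Sorted (descending): 1305, 1033, 1033, 779, 531, 531, 531
The 2 values of 1033 occupy positions 2–3 → average rank (2+3)/2 = 2.5.
The 3 values of 531 occupy positions 5–7 → average rank 6.
Batch Y values → pooled ranks: 531→6, 1033→2.5, 779→4, 531→6
Rank sum = 6 + 2.5 + 4 + 6 = 18.5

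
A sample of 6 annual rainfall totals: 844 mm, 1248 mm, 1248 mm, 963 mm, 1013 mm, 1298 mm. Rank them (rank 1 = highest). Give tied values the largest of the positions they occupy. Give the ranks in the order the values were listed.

6, 3, 3, 5, 4, 1

Sorted (descending): 1298, 1248, 1248, 1013, 963, 844
The 2 values of 1248 occupy positions 2–3 → each gets rank 3.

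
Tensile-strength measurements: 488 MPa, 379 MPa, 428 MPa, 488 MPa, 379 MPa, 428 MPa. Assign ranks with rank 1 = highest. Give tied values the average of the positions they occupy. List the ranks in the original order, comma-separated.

1.5, 5.5, 3.5, 1.5, 5.5, 3.5

Sorted (descending): 488, 488, 428, 428, 379, 379
The 2 values of 488 occupy positions 1–2 → average rank (1+2)/2 = 1.5.
The 2 values of 428 occupy positions 3–4 → average rank (3+4)/2 = 3.5.
The 2 values of 379 occupy positions 5–6 → average rank (5+6)/2 = 5.5.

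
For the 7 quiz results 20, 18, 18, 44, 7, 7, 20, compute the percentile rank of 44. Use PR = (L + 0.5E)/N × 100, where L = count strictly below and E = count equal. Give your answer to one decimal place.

N = 7.
Strictly below 44: 6. Equal to 44: 1.
PR = (6 + 0.5·1)/7 × 100 = 92.9

92.9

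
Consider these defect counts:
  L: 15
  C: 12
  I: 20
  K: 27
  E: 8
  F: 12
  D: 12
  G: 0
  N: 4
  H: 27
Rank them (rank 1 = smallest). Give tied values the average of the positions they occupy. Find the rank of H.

9.5

Sorted (ascending): 0, 4, 8, 12, 12, 12, 15, 20, 27, 27
The 3 values of 12 occupy positions 4–6 → average rank 5.
The 2 values of 27 occupy positions 9–10 → average rank (9+10)/2 = 9.5.
H has value 27 → rank 9.5.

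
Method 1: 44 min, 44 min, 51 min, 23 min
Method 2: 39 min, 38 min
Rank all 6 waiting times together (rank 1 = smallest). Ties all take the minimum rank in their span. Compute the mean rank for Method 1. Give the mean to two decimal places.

3.75

Sorted (ascending): 23, 38, 39, 44, 44, 51
The 2 values of 44 occupy positions 4–5 → each gets rank 4.
Method 1 values → pooled ranks: 44→4, 44→4, 51→6, 23→1
Mean rank = (4 + 4 + 6 + 1) / 4 = 3.75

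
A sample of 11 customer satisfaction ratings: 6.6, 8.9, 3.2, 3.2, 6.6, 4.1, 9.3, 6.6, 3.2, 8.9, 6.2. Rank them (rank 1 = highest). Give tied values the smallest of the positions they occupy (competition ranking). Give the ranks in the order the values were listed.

Sorted (descending): 9.3, 8.9, 8.9, 6.6, 6.6, 6.6, 6.2, 4.1, 3.2, 3.2, 3.2
The 2 values of 8.9 occupy positions 2–3 → each gets rank 2.
The 3 values of 6.6 occupy positions 4–6 → each gets rank 4.
The 3 values of 3.2 occupy positions 9–11 → each gets rank 9.

4, 2, 9, 9, 4, 8, 1, 4, 9, 2, 7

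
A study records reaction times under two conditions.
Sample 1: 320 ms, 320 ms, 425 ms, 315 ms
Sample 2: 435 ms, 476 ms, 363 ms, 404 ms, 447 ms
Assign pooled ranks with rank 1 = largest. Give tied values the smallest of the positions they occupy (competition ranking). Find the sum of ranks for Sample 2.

17

Sorted (descending): 476, 447, 435, 425, 404, 363, 320, 320, 315
The 2 values of 320 occupy positions 7–8 → each gets rank 7.
Sample 2 values → pooled ranks: 435→3, 476→1, 363→6, 404→5, 447→2
Rank sum = 3 + 1 + 6 + 5 + 2 = 17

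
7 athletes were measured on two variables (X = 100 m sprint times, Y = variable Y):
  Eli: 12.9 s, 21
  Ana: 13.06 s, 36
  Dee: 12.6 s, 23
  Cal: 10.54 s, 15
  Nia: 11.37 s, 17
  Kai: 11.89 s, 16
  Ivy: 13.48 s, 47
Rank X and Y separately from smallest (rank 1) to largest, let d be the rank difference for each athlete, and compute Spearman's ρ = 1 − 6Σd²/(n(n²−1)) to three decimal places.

0.929

Ranks of variable 1: 5, 6, 4, 1, 2, 3, 7
Ranks of variable 2: 4, 6, 5, 1, 3, 2, 7
d = r₁ − r₂: 1, 0, -1, 0, -1, 1, 0
d²: 1, 0, 1, 0, 1, 1, 0; Σd² = 4
ρ = 1 − 6·4/(7·48) = 1 − 24/336 = 0.929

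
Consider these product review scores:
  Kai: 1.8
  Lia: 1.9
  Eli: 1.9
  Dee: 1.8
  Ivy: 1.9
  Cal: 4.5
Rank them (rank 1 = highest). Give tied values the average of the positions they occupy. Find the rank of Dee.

Sorted (descending): 4.5, 1.9, 1.9, 1.9, 1.8, 1.8
The 3 values of 1.9 occupy positions 2–4 → average rank 3.
The 2 values of 1.8 occupy positions 5–6 → average rank (5+6)/2 = 5.5.
Dee has value 1.8 → rank 5.5.

5.5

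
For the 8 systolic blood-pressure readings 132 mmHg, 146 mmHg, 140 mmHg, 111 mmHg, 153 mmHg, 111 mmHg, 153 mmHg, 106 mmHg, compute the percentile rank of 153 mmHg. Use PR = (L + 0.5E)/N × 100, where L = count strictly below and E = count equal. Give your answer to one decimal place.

87.5

N = 8.
Strictly below 153: 6. Equal to 153: 2.
PR = (6 + 0.5·2)/8 × 100 = 87.5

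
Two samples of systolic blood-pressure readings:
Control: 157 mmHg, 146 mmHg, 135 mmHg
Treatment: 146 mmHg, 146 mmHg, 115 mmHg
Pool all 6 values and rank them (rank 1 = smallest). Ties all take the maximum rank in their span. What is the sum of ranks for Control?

Sorted (ascending): 115, 135, 146, 146, 146, 157
The 3 values of 146 occupy positions 3–5 → each gets rank 5.
Control values → pooled ranks: 157→6, 146→5, 135→2
Rank sum = 6 + 5 + 2 = 13

13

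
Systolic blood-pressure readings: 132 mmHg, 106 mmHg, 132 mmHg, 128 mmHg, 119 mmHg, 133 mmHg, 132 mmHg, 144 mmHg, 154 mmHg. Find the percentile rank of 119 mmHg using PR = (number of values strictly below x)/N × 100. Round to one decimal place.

N = 9.
Strictly below 119: 1. Equal to 119: 1.
PR = 1/9 × 100 = 11.1

11.1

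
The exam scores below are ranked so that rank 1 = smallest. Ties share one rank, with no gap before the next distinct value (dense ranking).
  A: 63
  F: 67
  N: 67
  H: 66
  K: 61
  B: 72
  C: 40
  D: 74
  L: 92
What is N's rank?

5

Sorted (ascending): 40, 61, 63, 66, 67, 67, 72, 74, 92
The 2 values of 67 share dense rank 5.
Remaining distinct values take the next consecutive integers.
N has value 67 → rank 5.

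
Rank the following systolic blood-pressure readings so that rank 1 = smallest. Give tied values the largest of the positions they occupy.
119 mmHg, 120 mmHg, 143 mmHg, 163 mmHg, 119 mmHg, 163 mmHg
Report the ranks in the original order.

Sorted (ascending): 119, 119, 120, 143, 163, 163
The 2 values of 119 occupy positions 1–2 → each gets rank 2.
The 2 values of 163 occupy positions 5–6 → each gets rank 6.

2, 3, 4, 6, 2, 6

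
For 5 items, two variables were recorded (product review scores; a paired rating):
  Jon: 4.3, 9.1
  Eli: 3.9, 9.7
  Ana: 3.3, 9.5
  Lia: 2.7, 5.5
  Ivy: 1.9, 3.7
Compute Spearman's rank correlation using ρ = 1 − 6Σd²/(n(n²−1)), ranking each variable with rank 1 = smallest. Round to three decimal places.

0.700

Ranks of variable 1: 5, 4, 3, 2, 1
Ranks of variable 2: 3, 5, 4, 2, 1
d = r₁ − r₂: 2, -1, -1, 0, 0
d²: 4, 1, 1, 0, 0; Σd² = 6
ρ = 1 − 6·6/(5·24) = 1 − 36/120 = 0.700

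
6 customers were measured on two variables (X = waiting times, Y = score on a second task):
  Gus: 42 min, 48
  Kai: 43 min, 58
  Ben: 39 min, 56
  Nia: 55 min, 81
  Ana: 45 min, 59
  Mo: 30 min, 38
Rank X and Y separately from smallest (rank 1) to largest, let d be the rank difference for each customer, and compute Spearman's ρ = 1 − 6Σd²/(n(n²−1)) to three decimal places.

Ranks of variable 1: 3, 4, 2, 6, 5, 1
Ranks of variable 2: 2, 4, 3, 6, 5, 1
d = r₁ − r₂: 1, 0, -1, 0, 0, 0
d²: 1, 0, 1, 0, 0, 0; Σd² = 2
ρ = 1 − 6·2/(6·35) = 1 − 12/210 = 0.943

0.943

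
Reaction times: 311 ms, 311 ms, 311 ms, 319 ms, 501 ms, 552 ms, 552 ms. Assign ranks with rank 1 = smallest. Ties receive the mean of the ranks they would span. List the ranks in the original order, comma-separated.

Sorted (ascending): 311, 311, 311, 319, 501, 552, 552
The 3 values of 311 occupy positions 1–3 → average rank 2.
The 2 values of 552 occupy positions 6–7 → average rank (6+7)/2 = 6.5.

2, 2, 2, 4, 5, 6.5, 6.5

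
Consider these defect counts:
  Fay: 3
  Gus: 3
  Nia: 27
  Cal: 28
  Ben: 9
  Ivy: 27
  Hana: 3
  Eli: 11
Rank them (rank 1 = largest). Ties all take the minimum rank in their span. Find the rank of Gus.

6

Sorted (descending): 28, 27, 27, 11, 9, 3, 3, 3
The 2 values of 27 occupy positions 2–3 → each gets rank 2.
The 3 values of 3 occupy positions 6–8 → each gets rank 6.
Gus has value 3 → rank 6.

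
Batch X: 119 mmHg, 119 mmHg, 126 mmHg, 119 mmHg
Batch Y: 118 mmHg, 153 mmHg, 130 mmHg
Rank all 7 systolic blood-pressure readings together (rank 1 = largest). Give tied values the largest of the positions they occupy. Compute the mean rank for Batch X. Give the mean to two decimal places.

Sorted (descending): 153, 130, 126, 119, 119, 119, 118
The 3 values of 119 occupy positions 4–6 → each gets rank 6.
Batch X values → pooled ranks: 119→6, 119→6, 126→3, 119→6
Mean rank = (6 + 6 + 3 + 6) / 4 = 5.25

5.25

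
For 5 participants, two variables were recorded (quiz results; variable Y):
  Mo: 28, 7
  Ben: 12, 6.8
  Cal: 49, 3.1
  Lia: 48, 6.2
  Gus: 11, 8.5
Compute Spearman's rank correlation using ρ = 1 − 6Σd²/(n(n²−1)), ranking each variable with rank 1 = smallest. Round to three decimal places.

Ranks of variable 1: 3, 2, 5, 4, 1
Ranks of variable 2: 4, 3, 1, 2, 5
d = r₁ − r₂: -1, -1, 4, 2, -4
d²: 1, 1, 16, 4, 16; Σd² = 38
ρ = 1 − 6·38/(5·24) = 1 − 228/120 = -0.900

-0.900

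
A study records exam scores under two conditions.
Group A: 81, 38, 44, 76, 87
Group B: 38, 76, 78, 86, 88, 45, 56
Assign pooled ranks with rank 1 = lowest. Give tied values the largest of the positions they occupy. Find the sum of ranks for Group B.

Sorted (ascending): 38, 38, 44, 45, 56, 76, 76, 78, 81, 86, 87, 88
The 2 values of 38 occupy positions 1–2 → each gets rank 2.
The 2 values of 76 occupy positions 6–7 → each gets rank 7.
Group B values → pooled ranks: 38→2, 76→7, 78→8, 86→10, 88→12, 45→4, 56→5
Rank sum = 2 + 7 + 8 + 10 + 12 + 4 + 5 = 48

48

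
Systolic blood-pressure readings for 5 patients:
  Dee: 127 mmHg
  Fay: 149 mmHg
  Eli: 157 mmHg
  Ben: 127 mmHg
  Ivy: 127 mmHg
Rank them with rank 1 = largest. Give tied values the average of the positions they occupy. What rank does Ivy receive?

4

Sorted (descending): 157, 149, 127, 127, 127
The 3 values of 127 occupy positions 3–5 → average rank 4.
Ivy has value 127 mmHg → rank 4.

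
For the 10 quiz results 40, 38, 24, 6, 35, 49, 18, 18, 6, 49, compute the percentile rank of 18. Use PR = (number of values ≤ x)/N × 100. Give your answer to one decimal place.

N = 10.
Strictly below 18: 2. Equal to 18: 2.
PR = 4/10 × 100 = 40.0

40.0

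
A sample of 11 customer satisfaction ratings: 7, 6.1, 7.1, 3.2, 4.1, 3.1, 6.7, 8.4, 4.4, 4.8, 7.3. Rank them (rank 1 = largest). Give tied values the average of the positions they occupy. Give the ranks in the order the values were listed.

Sorted (descending): 8.4, 7.3, 7.1, 7, 6.7, 6.1, 4.8, 4.4, 4.1, 3.2, 3.1
No ties — each value takes its position as its rank.

4, 6, 3, 10, 9, 11, 5, 1, 8, 7, 2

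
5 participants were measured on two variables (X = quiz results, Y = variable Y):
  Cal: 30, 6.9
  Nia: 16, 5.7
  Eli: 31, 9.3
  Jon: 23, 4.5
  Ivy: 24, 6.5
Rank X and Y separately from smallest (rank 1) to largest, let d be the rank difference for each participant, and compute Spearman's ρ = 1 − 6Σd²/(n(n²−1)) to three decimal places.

0.900

Ranks of variable 1: 4, 1, 5, 2, 3
Ranks of variable 2: 4, 2, 5, 1, 3
d = r₁ − r₂: 0, -1, 0, 1, 0
d²: 0, 1, 0, 1, 0; Σd² = 2
ρ = 1 − 6·2/(5·24) = 1 − 12/120 = 0.900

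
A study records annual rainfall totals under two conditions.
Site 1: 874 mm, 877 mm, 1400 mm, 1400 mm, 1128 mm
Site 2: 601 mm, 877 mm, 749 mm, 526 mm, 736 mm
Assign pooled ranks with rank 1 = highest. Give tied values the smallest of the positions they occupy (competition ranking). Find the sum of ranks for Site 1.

15

Sorted (descending): 1400, 1400, 1128, 877, 877, 874, 749, 736, 601, 526
The 2 values of 1400 occupy positions 1–2 → each gets rank 1.
The 2 values of 877 occupy positions 4–5 → each gets rank 4.
Site 1 values → pooled ranks: 874→6, 877→4, 1400→1, 1400→1, 1128→3
Rank sum = 6 + 4 + 1 + 1 + 3 = 15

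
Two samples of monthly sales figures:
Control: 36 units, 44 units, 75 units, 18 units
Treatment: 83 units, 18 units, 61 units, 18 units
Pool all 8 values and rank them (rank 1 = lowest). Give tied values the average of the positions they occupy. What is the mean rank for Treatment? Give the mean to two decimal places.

Sorted (ascending): 18, 18, 18, 36, 44, 61, 75, 83
The 3 values of 18 occupy positions 1–3 → average rank 2.
Treatment values → pooled ranks: 83→8, 18→2, 61→6, 18→2
Mean rank = (8 + 2 + 6 + 2) / 4 = 4.50

4.50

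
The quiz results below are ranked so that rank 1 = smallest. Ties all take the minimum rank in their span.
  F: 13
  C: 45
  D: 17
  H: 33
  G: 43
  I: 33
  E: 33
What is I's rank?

Sorted (ascending): 13, 17, 33, 33, 33, 43, 45
The 3 values of 33 occupy positions 3–5 → each gets rank 3.
I has value 33 → rank 3.

3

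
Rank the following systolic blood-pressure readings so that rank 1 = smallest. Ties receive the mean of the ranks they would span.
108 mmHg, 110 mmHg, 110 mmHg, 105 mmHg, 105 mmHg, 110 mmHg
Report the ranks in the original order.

3, 5, 5, 1.5, 1.5, 5

Sorted (ascending): 105, 105, 108, 110, 110, 110
The 2 values of 105 occupy positions 1–2 → average rank (1+2)/2 = 1.5.
The 3 values of 110 occupy positions 4–6 → average rank 5.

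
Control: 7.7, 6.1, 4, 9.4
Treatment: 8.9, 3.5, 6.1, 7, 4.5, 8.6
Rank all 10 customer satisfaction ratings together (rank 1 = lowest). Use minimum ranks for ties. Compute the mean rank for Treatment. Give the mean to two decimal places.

Sorted (ascending): 3.5, 4, 4.5, 6.1, 6.1, 7, 7.7, 8.6, 8.9, 9.4
The 2 values of 6.1 occupy positions 4–5 → each gets rank 4.
Treatment values → pooled ranks: 8.9→9, 3.5→1, 6.1→4, 7→6, 4.5→3, 8.6→8
Mean rank = (9 + 1 + 4 + 6 + 3 + 8) / 6 = 5.17

5.17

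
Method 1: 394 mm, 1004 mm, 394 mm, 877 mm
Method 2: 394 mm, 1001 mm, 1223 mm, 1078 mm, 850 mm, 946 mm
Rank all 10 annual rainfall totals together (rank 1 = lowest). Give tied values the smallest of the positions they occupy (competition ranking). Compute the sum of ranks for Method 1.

15

Sorted (ascending): 394, 394, 394, 850, 877, 946, 1001, 1004, 1078, 1223
The 3 values of 394 occupy positions 1–3 → each gets rank 1.
Method 1 values → pooled ranks: 394→1, 1004→8, 394→1, 877→5
Rank sum = 1 + 8 + 1 + 5 = 15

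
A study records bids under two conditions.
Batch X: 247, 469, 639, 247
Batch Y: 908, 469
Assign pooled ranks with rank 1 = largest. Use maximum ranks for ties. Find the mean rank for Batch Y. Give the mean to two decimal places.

2.50

Sorted (descending): 908, 639, 469, 469, 247, 247
The 2 values of 469 occupy positions 3–4 → each gets rank 4.
The 2 values of 247 occupy positions 5–6 → each gets rank 6.
Batch Y values → pooled ranks: 908→1, 469→4
Mean rank = (1 + 4) / 2 = 2.50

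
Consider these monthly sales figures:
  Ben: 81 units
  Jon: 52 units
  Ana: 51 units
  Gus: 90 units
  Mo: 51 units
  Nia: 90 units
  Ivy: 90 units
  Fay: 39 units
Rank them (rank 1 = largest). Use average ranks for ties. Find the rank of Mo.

Sorted (descending): 90, 90, 90, 81, 52, 51, 51, 39
The 3 values of 90 occupy positions 1–3 → average rank 2.
The 2 values of 51 occupy positions 6–7 → average rank (6+7)/2 = 6.5.
Mo has value 51 units → rank 6.5.

6.5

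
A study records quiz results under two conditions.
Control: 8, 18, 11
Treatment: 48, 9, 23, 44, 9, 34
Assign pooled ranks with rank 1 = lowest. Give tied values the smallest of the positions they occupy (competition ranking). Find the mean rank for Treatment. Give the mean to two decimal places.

Sorted (ascending): 8, 9, 9, 11, 18, 23, 34, 44, 48
The 2 values of 9 occupy positions 2–3 → each gets rank 2.
Treatment values → pooled ranks: 48→9, 9→2, 23→6, 44→8, 9→2, 34→7
Mean rank = (9 + 2 + 6 + 8 + 2 + 7) / 6 = 5.67

5.67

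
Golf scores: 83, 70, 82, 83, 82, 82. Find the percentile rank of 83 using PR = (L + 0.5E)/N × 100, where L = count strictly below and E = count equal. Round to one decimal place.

83.3

N = 6.
Strictly below 83: 4. Equal to 83: 2.
PR = (4 + 0.5·2)/6 × 100 = 83.3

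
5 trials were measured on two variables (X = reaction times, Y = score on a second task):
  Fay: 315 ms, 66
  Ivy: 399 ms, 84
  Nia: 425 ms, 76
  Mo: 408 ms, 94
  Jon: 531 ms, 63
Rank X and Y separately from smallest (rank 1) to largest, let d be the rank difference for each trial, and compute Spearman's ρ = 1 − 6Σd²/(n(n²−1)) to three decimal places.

-0.300

Ranks of variable 1: 1, 2, 4, 3, 5
Ranks of variable 2: 2, 4, 3, 5, 1
d = r₁ − r₂: -1, -2, 1, -2, 4
d²: 1, 4, 1, 4, 16; Σd² = 26
ρ = 1 − 6·26/(5·24) = 1 − 156/120 = -0.300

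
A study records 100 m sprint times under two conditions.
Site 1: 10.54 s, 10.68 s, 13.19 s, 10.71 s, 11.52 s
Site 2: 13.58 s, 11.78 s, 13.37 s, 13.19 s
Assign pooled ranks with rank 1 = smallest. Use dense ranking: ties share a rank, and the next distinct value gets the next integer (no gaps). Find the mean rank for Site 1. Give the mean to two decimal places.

Sorted (ascending): 10.54, 10.68, 10.71, 11.52, 11.78, 13.19, 13.19, 13.37, 13.58
The 2 values of 13.19 share dense rank 6.
Remaining distinct values take the next consecutive integers.
Site 1 values → pooled ranks: 10.54→1, 10.68→2, 13.19→6, 10.71→3, 11.52→4
Mean rank = (1 + 2 + 6 + 3 + 4) / 5 = 3.20

3.20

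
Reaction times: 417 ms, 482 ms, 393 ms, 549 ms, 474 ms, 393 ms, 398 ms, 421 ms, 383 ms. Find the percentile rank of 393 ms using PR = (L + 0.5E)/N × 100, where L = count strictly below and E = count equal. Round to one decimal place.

N = 9.
Strictly below 393: 1. Equal to 393: 2.
PR = (1 + 0.5·2)/9 × 100 = 22.2

22.2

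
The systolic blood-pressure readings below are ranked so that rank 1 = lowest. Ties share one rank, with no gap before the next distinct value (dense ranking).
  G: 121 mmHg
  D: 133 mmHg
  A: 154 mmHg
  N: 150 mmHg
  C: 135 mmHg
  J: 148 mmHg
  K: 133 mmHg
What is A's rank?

Sorted (ascending): 121, 133, 133, 135, 148, 150, 154
The 2 values of 133 share dense rank 2.
Remaining distinct values take the next consecutive integers.
A has value 154 mmHg → rank 6.

6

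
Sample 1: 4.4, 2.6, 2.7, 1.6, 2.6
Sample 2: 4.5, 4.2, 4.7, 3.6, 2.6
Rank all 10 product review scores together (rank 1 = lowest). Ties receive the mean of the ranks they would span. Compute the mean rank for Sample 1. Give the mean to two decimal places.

Sorted (ascending): 1.6, 2.6, 2.6, 2.6, 2.7, 3.6, 4.2, 4.4, 4.5, 4.7
The 3 values of 2.6 occupy positions 2–4 → average rank 3.
Sample 1 values → pooled ranks: 4.4→8, 2.6→3, 2.7→5, 1.6→1, 2.6→3
Mean rank = (8 + 3 + 5 + 1 + 3) / 5 = 4.00

4.00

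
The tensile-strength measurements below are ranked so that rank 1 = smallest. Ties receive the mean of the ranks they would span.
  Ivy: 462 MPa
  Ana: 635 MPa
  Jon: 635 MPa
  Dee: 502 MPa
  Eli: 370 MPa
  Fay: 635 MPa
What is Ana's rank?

Sorted (ascending): 370, 462, 502, 635, 635, 635
The 3 values of 635 occupy positions 4–6 → average rank 5.
Ana has value 635 MPa → rank 5.

5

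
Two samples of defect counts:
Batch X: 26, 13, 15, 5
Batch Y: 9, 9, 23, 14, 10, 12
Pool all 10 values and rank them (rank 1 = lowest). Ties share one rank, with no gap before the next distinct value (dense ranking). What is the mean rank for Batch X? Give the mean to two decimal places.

Sorted (ascending): 5, 9, 9, 10, 12, 13, 14, 15, 23, 26
The 2 values of 9 share dense rank 2.
Remaining distinct values take the next consecutive integers.
Batch X values → pooled ranks: 26→9, 13→5, 15→7, 5→1
Mean rank = (9 + 5 + 7 + 1) / 4 = 5.50

5.50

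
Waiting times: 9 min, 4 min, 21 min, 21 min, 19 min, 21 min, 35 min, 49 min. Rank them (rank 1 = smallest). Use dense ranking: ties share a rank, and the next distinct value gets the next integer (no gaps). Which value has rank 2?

Sorted (ascending): 4, 9, 19, 21, 21, 21, 35, 49
The 3 values of 21 share dense rank 4.
Remaining distinct values take the next consecutive integers.
Rank 2 → value 9.

9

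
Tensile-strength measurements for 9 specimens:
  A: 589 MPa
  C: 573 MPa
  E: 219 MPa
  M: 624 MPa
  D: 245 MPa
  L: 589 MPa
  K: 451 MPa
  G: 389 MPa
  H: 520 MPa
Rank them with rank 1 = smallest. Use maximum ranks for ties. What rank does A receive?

Sorted (ascending): 219, 245, 389, 451, 520, 573, 589, 589, 624
The 2 values of 589 occupy positions 7–8 → each gets rank 8.
A has value 589 MPa → rank 8.

8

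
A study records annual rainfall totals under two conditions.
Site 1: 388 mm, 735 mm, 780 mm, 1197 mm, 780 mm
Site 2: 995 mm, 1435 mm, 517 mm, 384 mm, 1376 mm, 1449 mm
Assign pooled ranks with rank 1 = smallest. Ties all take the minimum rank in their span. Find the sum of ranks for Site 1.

Sorted (ascending): 384, 388, 517, 735, 780, 780, 995, 1197, 1376, 1435, 1449
The 2 values of 780 occupy positions 5–6 → each gets rank 5.
Site 1 values → pooled ranks: 388→2, 735→4, 780→5, 1197→8, 780→5
Rank sum = 2 + 4 + 5 + 8 + 5 = 24

24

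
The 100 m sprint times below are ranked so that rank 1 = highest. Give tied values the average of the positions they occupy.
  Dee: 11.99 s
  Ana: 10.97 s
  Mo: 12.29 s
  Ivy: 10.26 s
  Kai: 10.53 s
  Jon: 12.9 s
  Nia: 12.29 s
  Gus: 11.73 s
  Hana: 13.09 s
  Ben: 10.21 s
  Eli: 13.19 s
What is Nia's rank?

4.5

Sorted (descending): 13.19, 13.09, 12.9, 12.29, 12.29, 11.99, 11.73, 10.97, 10.53, 10.26, 10.21
The 2 values of 12.29 occupy positions 4–5 → average rank (4+5)/2 = 4.5.
Nia has value 12.29 s → rank 4.5.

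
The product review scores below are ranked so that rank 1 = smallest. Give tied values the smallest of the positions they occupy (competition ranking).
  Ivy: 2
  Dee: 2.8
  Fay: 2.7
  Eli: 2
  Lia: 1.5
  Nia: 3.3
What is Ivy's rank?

2

Sorted (ascending): 1.5, 2, 2, 2.7, 2.8, 3.3
The 2 values of 2 occupy positions 2–3 → each gets rank 2.
Ivy has value 2 → rank 2.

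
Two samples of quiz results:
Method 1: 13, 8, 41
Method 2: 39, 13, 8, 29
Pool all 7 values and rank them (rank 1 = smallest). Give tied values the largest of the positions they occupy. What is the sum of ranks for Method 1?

Sorted (ascending): 8, 8, 13, 13, 29, 39, 41
The 2 values of 8 occupy positions 1–2 → each gets rank 2.
The 2 values of 13 occupy positions 3–4 → each gets rank 4.
Method 1 values → pooled ranks: 13→4, 8→2, 41→7
Rank sum = 4 + 2 + 7 = 13

13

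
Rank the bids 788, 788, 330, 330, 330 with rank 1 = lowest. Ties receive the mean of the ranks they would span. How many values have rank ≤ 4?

Sorted (ascending): 330, 330, 330, 788, 788
The 3 values of 330 occupy positions 1–3 → average rank 2.
The 2 values of 788 occupy positions 4–5 → average rank (4+5)/2 = 4.5.
Ranks ≤ 4: {2, 2, 2} → 3 values.

3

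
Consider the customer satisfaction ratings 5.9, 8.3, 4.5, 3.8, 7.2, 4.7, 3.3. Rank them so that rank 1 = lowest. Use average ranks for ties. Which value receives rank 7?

Sorted (ascending): 3.3, 3.8, 4.5, 4.7, 5.9, 7.2, 8.3
No ties — each value takes its position as its rank.
Rank 7 → value 8.3.

8.3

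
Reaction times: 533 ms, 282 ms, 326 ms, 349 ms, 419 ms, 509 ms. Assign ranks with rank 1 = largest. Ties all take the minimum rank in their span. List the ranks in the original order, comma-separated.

Sorted (descending): 533, 509, 419, 349, 326, 282
No ties — each value takes its position as its rank.

1, 6, 5, 4, 3, 2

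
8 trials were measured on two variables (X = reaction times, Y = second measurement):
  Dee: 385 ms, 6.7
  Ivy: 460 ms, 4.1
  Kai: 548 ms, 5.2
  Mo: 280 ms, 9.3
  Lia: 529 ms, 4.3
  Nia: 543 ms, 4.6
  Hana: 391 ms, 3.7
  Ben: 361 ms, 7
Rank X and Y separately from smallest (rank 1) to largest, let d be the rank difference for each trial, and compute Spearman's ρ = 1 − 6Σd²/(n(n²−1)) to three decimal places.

-0.524

Ranks of variable 1: 3, 5, 8, 1, 6, 7, 4, 2
Ranks of variable 2: 6, 2, 5, 8, 3, 4, 1, 7
d = r₁ − r₂: -3, 3, 3, -7, 3, 3, 3, -5
d²: 9, 9, 9, 49, 9, 9, 9, 25; Σd² = 128
ρ = 1 − 6·128/(8·63) = 1 − 768/504 = -0.524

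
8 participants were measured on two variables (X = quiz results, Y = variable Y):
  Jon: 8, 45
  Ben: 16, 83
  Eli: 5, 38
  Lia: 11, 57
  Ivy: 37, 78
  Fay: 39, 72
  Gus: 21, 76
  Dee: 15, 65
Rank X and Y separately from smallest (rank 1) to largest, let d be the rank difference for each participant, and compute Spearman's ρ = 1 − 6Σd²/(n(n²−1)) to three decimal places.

0.786

Ranks of variable 1: 2, 5, 1, 3, 7, 8, 6, 4
Ranks of variable 2: 2, 8, 1, 3, 7, 5, 6, 4
d = r₁ − r₂: 0, -3, 0, 0, 0, 3, 0, 0
d²: 0, 9, 0, 0, 0, 9, 0, 0; Σd² = 18
ρ = 1 − 6·18/(8·63) = 1 − 108/504 = 0.786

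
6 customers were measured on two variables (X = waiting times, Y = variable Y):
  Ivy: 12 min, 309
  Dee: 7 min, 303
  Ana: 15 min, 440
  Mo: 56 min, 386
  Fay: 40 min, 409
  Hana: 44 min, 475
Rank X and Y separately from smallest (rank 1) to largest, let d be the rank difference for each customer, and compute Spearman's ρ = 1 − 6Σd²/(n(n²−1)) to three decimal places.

0.600

Ranks of variable 1: 2, 1, 3, 6, 4, 5
Ranks of variable 2: 2, 1, 5, 3, 4, 6
d = r₁ − r₂: 0, 0, -2, 3, 0, -1
d²: 0, 0, 4, 9, 0, 1; Σd² = 14
ρ = 1 − 6·14/(6·35) = 1 − 84/210 = 0.600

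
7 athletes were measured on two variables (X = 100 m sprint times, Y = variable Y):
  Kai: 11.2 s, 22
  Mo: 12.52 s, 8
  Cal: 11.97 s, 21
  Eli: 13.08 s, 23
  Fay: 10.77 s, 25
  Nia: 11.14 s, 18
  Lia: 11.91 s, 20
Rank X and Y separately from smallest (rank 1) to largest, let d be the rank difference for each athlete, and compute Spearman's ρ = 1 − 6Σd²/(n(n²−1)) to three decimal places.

-0.214

Ranks of variable 1: 3, 6, 5, 7, 1, 2, 4
Ranks of variable 2: 5, 1, 4, 6, 7, 2, 3
d = r₁ − r₂: -2, 5, 1, 1, -6, 0, 1
d²: 4, 25, 1, 1, 36, 0, 1; Σd² = 68
ρ = 1 − 6·68/(7·48) = 1 − 408/336 = -0.214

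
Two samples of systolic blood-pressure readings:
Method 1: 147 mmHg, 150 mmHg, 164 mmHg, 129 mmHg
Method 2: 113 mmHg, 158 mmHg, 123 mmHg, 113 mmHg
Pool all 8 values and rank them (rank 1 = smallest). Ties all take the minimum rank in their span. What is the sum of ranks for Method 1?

Sorted (ascending): 113, 113, 123, 129, 147, 150, 158, 164
The 2 values of 113 occupy positions 1–2 → each gets rank 1.
Method 1 values → pooled ranks: 147→5, 150→6, 164→8, 129→4
Rank sum = 5 + 6 + 8 + 4 = 23

23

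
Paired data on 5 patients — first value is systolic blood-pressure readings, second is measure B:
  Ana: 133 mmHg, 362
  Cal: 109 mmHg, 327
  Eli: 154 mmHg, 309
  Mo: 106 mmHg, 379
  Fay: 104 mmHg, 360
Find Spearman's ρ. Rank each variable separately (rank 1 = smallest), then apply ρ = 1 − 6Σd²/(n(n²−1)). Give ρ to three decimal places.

-0.500

Ranks of variable 1: 4, 3, 5, 2, 1
Ranks of variable 2: 4, 2, 1, 5, 3
d = r₁ − r₂: 0, 1, 4, -3, -2
d²: 0, 1, 16, 9, 4; Σd² = 30
ρ = 1 − 6·30/(5·24) = 1 − 180/120 = -0.500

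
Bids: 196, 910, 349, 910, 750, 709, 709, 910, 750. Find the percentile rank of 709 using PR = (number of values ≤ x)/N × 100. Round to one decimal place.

44.4

N = 9.
Strictly below 709: 2. Equal to 709: 2.
PR = 4/9 × 100 = 44.4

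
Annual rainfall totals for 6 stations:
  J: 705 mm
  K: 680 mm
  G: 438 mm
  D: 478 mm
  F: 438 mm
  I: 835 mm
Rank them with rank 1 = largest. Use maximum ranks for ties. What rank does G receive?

Sorted (descending): 835, 705, 680, 478, 438, 438
The 2 values of 438 occupy positions 5–6 → each gets rank 6.
G has value 438 mm → rank 6.

6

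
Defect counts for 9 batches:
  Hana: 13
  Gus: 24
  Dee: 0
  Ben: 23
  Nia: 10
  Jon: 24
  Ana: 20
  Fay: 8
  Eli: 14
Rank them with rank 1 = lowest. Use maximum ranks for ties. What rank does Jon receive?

9

Sorted (ascending): 0, 8, 10, 13, 14, 20, 23, 24, 24
The 2 values of 24 occupy positions 8–9 → each gets rank 9.
Jon has value 24 → rank 9.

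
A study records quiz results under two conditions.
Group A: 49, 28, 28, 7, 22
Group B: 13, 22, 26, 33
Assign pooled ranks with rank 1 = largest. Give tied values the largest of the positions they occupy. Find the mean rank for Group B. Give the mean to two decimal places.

5.50

Sorted (descending): 49, 33, 28, 28, 26, 22, 22, 13, 7
The 2 values of 28 occupy positions 3–4 → each gets rank 4.
The 2 values of 22 occupy positions 6–7 → each gets rank 7.
Group B values → pooled ranks: 13→8, 22→7, 26→5, 33→2
Mean rank = (8 + 7 + 5 + 2) / 4 = 5.50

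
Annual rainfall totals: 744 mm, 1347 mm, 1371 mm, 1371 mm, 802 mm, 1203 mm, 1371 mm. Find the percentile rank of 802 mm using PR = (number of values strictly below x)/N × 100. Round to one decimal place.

N = 7.
Strictly below 802: 1. Equal to 802: 1.
PR = 1/7 × 100 = 14.3

14.3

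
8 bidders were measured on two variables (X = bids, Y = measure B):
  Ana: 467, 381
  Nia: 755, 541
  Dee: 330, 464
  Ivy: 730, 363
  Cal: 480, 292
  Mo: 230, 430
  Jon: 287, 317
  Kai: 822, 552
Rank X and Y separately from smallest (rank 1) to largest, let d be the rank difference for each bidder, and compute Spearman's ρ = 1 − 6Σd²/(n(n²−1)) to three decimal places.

0.405

Ranks of variable 1: 4, 7, 3, 6, 5, 1, 2, 8
Ranks of variable 2: 4, 7, 6, 3, 1, 5, 2, 8
d = r₁ − r₂: 0, 0, -3, 3, 4, -4, 0, 0
d²: 0, 0, 9, 9, 16, 16, 0, 0; Σd² = 50
ρ = 1 − 6·50/(8·63) = 1 − 300/504 = 0.405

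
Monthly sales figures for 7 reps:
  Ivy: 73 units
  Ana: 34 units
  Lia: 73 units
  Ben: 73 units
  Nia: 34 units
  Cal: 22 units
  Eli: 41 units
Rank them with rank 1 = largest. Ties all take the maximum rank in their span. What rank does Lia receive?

3

Sorted (descending): 73, 73, 73, 41, 34, 34, 22
The 3 values of 73 occupy positions 1–3 → each gets rank 3.
The 2 values of 34 occupy positions 5–6 → each gets rank 6.
Lia has value 73 units → rank 3.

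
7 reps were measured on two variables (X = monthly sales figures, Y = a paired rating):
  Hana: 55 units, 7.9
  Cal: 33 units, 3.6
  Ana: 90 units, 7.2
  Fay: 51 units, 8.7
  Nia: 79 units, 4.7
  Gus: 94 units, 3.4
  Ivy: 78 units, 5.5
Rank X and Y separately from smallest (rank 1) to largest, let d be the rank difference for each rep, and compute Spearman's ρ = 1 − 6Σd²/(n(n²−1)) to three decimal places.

-0.357

Ranks of variable 1: 3, 1, 6, 2, 5, 7, 4
Ranks of variable 2: 6, 2, 5, 7, 3, 1, 4
d = r₁ − r₂: -3, -1, 1, -5, 2, 6, 0
d²: 9, 1, 1, 25, 4, 36, 0; Σd² = 76
ρ = 1 − 6·76/(7·48) = 1 − 456/336 = -0.357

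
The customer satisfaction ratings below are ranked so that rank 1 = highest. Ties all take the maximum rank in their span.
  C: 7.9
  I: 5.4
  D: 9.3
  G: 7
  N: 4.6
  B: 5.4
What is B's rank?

Sorted (descending): 9.3, 7.9, 7, 5.4, 5.4, 4.6
The 2 values of 5.4 occupy positions 4–5 → each gets rank 5.
B has value 5.4 → rank 5.

5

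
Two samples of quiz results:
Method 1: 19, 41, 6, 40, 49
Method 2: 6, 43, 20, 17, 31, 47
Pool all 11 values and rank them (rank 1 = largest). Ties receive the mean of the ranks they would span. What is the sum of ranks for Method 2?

Sorted (descending): 49, 47, 43, 41, 40, 31, 20, 19, 17, 6, 6
The 2 values of 6 occupy positions 10–11 → average rank (10+11)/2 = 10.5.
Method 2 values → pooled ranks: 6→10.5, 43→3, 20→7, 17→9, 31→6, 47→2
Rank sum = 10.5 + 3 + 7 + 9 + 6 + 2 = 37.5

37.5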